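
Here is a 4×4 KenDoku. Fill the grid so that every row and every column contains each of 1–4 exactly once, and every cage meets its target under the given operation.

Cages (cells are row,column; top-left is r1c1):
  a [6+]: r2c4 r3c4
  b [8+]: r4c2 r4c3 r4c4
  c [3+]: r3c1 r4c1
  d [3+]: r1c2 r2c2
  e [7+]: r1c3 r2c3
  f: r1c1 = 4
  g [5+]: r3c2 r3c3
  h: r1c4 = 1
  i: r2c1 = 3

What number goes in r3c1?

Cage f is a single given cell, leaving r1c1 = 4.
Row 1 already has 4, leaving r1c3 = 3.
Cage h is a single given cell, which forces r1c4 = 1.
Cage i is given, which forces r2c1 = 3.
Column 3 now contains 3, which forces r2c3 = 4.
Row 2 already has 4, so r2c4 = 2.
Column 4 now contains 2; hence r3c4 = 4.
4 is placed in column 3, so r4c3 = 1.
4 is placed in column 4, which forces r4c4 = 3.
Row 1 already has 1, which forces r1c2 = 2.
Row 2 already has 2, so r2c2 = 1.
Cage c's pair has sum 3, leaving r3c1 = 1.
The two cells of cage g must have sum 5, so r3c2 = 3.
Column 3 now contains 1, so r3c3 = 2.
Row 4 now contains 1, leaving r4c1 = 2.
3 is placed in row 4; hence r4c2 = 4.
Completed grid: 4 2 3 1 / 3 1 4 2 / 1 3 2 4 / 2 4 1 3.

1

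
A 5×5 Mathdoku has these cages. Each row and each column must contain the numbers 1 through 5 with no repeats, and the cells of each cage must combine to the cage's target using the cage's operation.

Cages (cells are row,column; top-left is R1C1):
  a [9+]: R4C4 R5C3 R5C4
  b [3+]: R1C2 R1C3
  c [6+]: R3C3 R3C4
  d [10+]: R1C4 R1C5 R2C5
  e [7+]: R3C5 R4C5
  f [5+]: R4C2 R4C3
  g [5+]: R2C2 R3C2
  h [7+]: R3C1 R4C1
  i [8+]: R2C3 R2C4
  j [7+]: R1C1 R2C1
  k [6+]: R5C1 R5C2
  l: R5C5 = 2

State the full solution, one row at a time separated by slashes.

Cage l is given, leaving R5C5 = 2.
In column 1, 1 can only go at R5C1, so R5C1 = 1.
1 is placed in row 5; hence R5C2 = 5.
Cage a has sum 9, leaving R4C4 = 2.
In row 4, 5 can only go at R4C1, so R4C1 = 5.
Cage h needs two cells with sum 7, which forces R3C1 = 2.
The only place for 2 in row 2 is R2C2.
Column 2 already has 2; hence R1C2 = 1.
Cage b's pair has sum 3, so R1C3 = 2.
The two cells of cage g must have sum 5, which forces R3C2 = 3.
Row 3 already has 3, leaving R3C5 = 4.
Column 2 already has 1, so R4C2 = 4.
Row 4 already has 4, which forces R4C3 = 1.
4 is placed in column 5, so R4C5 = 3.
Cage d needs sum 10; hence R1C4 = 4.
4 is placed in column 5, which forces R1C5 = 5.
Cage d has sum 10; hence R2C5 = 1.
1 is placed in column 3, so R3C3 = 5.
The two cells of cage c must have sum 6, so R3C4 = 1.
Column 4 now contains 4, leaving R5C4 = 3.
4 is placed in row 1, so R1C1 = 3.
Cage j's pair has sum 7, leaving R2C1 = 4.
5 is placed in column 3; hence R2C3 = 3.
Column 4 already has 3, which forces R2C4 = 5.
3 is placed in row 5; hence R5C3 = 4.

3 1 2 4 5 / 4 2 3 5 1 / 2 3 5 1 4 / 5 4 1 2 3 / 1 5 4 3 2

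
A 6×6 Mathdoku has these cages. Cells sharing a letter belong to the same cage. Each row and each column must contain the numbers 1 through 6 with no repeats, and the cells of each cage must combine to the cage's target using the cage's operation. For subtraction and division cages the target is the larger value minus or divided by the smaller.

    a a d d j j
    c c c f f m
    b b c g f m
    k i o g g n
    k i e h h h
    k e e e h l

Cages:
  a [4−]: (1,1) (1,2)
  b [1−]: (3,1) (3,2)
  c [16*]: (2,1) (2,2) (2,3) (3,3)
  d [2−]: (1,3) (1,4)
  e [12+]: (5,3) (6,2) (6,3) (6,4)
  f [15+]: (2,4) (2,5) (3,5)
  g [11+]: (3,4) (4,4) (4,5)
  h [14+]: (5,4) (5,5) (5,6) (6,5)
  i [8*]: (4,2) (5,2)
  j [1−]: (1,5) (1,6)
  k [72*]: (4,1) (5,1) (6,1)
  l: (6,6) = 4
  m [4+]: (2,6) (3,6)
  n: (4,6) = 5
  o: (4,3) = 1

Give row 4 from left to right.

3 4 1 2 6 5

Cage c has product 16; hence (3,3) = 2.
O is a freebie; hence (4,3) = 1.
Cage n is given, so (4,6) = 5.
L is a freebie, leaving (6,6) = 4.
Column 3 already has 1, leaving (2,3) = 4.
{1, 2} are confined to (2,1) and (2,2) in row 2; hence (2,6) = 3.
Cage m needs two cells with sum 4, which forces (3,6) = 1.
Cage f needs sum 15, which forces (3,5) = 4.
In row 1, 4 can only go at (1,4), so (1,4) = 4.
The two cells of cage d must have difference 2, which forces (1,3) = 6.
Row 1 already has 6, which forces (1,6) = 2.
6 is placed in column 3, which forces (5,3) = 3.
Column 6 already has 2, leaving (5,6) = 6.
Column 3 now contains 3, which forces (6,3) = 5.
Row 5 now contains 6, which forces (5,1) = 4.
Row 5 now contains 4; hence (5,2) = 2.
The 4 cells of cage c must have product 16; hence (2,1) = 2.
Column 2 now contains 2; hence (2,2) = 1.
Column 2 now contains 2, which forces (4,2) = 4.
Column 2 now contains 1; hence (6,2) = 3.
Row 6 already has 3, which forces (6,4) = 1.
Cage h needs sum 14, leaving (6,5) = 2.
Cage a needs two cells with difference 4, which forces (1,1) = 1.
Column 2 now contains 1, which forces (1,2) = 5.
1 is placed in row 1, so (1,5) = 3.
Column 2 already has 5, so (3,2) = 6.
6 is placed in row 3; hence (3,4) = 3.
The 3 cells of cage k must have product 72, leaving (4,1) = 3.
The 3 cells of cage g must have sum 11, so (4,4) = 2.
3 is placed in column 5; hence (4,5) = 6.
Column 4 now contains 1; hence (5,4) = 5.
Cage h has sum 14; hence (5,5) = 1.
Row 6 already has 3; hence (6,1) = 6.
5 is placed in column 4, leaving (2,4) = 6.
6 is placed in column 5, which forces (2,5) = 5.
6 is placed in row 3, leaving (3,1) = 5.
Filled in: 1 5 6 4 3 2 / 2 1 4 6 5 3 / 5 6 2 3 4 1 / 3 4 1 2 6 5 / 4 2 3 5 1 6 / 6 3 5 1 2 4.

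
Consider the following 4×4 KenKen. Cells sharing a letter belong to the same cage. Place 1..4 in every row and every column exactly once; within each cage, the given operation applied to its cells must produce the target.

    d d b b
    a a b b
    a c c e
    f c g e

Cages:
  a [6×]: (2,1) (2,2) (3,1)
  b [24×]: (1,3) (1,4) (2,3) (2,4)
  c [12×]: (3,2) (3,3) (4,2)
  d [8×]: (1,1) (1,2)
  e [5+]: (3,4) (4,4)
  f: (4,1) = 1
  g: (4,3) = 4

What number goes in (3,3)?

1

F is a freebie, leaving (4,1) = 1.
Cage g is given, leaving (4,3) = 4.
Cage a has product 6, so (2,2) = 1.
In row 2, 4 can only go at (2,4), so (2,4) = 4.
In row 3, 1 can only go at (3,3), so (3,3) = 1.
The 4 cells of cage b must have product 24, so (1,4) = 1.
Cage c needs product 12, which forces (3,2) = 4.
Cage c has product 12, which forces (4,2) = 3.
Row 4 now contains 3, so (4,4) = 2.
Cage d needs two cells with product 8, leaving (1,1) = 4.
4 is placed in column 2; hence (1,2) = 2.
Row 1 now contains 2, so (1,3) = 3.
3 is placed in column 3, so (2,3) = 2.
Column 4 already has 2, leaving (3,4) = 3.
Row 2 already has 2, so (2,1) = 3.
Row 3 already has 3, which forces (3,1) = 2.
The full grid is 4 2 3 1 / 3 1 2 4 / 2 4 1 3 / 1 3 4 2.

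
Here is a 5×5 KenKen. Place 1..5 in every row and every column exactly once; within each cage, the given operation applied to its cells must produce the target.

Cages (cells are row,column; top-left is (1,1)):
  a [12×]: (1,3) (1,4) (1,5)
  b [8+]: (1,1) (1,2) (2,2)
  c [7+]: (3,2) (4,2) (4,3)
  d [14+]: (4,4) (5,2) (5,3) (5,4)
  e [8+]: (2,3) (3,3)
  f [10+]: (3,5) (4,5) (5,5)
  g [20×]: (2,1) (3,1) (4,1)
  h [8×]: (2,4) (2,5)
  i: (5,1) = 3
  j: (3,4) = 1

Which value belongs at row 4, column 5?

Cage j is a single given cell, so (3,4) = 1.
I is a freebie, leaving (5,1) = 3.
In column 1, 2 can only go at (1,1), so (1,1) = 2.
In row 1, 5 can only go at (1,2), so (1,2) = 5.
Cage b needs sum 8; hence (2,2) = 1.
The 3 cells of cage g must have product 20, leaving (4,1) = 1.
1 is placed in row 4, leaving (4,3) = 2.
The 3 cells of cage c must have sum 7, so (3,2) = 2.
The 3 cells of cage c must have sum 7, so (4,2) = 3.
Row 4 already has 3, leaving (4,4) = 4.
Row 4 now contains 4, which forces (4,5) = 5.
2 is placed in column 2; hence (5,2) = 4.
4 is placed in column 4, which forces (1,4) = 3.
4 is placed in column 4, which forces (2,4) = 2.
Cage h needs two cells with product 8; hence (2,5) = 4.
4 is placed in column 5, leaving (3,5) = 3.
Cage d has sum 14; hence (5,3) = 1.
Cage d needs sum 14; hence (5,4) = 5.
1 is placed in row 5, which forces (5,5) = 2.
Column 3 now contains 1; hence (1,3) = 4.
4 is placed in column 5; hence (1,5) = 1.
4 is placed in row 2, so (2,1) = 5.
Cage e needs two cells with sum 8, leaving (2,3) = 3.
The 3 cells of cage g must have product 20, so (3,1) = 4.
Row 3 now contains 3, so (3,3) = 5.
The full grid is 2 5 4 3 1 / 5 1 3 2 4 / 4 2 5 1 3 / 1 3 2 4 5 / 3 4 1 5 2.

5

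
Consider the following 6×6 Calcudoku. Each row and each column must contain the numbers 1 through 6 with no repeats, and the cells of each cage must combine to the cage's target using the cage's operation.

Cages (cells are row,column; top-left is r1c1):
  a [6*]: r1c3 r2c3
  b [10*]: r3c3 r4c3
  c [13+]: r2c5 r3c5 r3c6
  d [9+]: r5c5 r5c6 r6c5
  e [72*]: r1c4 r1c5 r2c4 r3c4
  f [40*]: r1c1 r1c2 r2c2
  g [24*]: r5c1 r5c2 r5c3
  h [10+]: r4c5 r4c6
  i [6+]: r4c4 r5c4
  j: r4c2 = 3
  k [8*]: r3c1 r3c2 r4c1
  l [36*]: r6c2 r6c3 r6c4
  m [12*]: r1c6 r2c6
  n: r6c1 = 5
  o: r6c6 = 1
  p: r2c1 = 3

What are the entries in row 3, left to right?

P is a freebie, leaving r2c1 = 3.
Cage j is given, which forces r4c2 = 3.
Cage n is given; hence r6c1 = 5.
O is a freebie, which forces r6c6 = 1.
Row 1 needs a 5, and only r1c2 is open for it.
Row 2 needs a 5, and only r2c5 is open for it.
In row 6, 4 can only go at r6c5, so r6c5 = 4.
Column 5 now contains 4; hence r4c5 = 6.
Cage h needs two cells with sum 10, leaving r4c6 = 4.
In row 5, 5 can only go at r5c4, so r5c4 = 5.
The two cells of cage i must have sum 6, which forces r4c4 = 1.
1 is placed in row 4; hence r4c1 = 2.
Row 4 now contains 2, so r4c3 = 5.
Column 1 now contains 2, so r1c1 = 4.
Cage f has product 40, leaving r2c2 = 2.
2 is placed in row 2; hence r2c6 = 6.
4 is placed in column 1, which forces r3c1 = 1.
Row 3 now contains 1; hence r3c2 = 4.
Column 3 already has 5, so r3c3 = 2.
Row 3 already has 2, so r3c5 = 3.
Column 6 now contains 6, so r3c6 = 5.
Column 1 already has 1, leaving r5c1 = 6.
6 is placed in row 5; hence r5c2 = 1.
3 is placed in column 5; hence r5c5 = 2.
Row 5 now contains 2, which forces r5c6 = 3.
Column 2 already has 2, leaving r6c2 = 6.
6 is placed in row 6, which forces r6c3 = 3.
Row 6 now contains 3; hence r6c4 = 2.
Cage a's pair has product 6, leaving r1c3 = 6.
Cage e has product 72, so r1c4 = 3.
Column 5 now contains 2, which forces r1c5 = 1.
Column 6 now contains 6, leaving r1c6 = 2.
6 is placed in row 2, leaving r2c3 = 1.
6 is placed in row 2, leaving r2c4 = 4.
Row 3 already has 3; hence r3c4 = 6.
3 is placed in row 5, which forces r5c3 = 4.
The full grid is 4 5 6 3 1 2 / 3 2 1 4 5 6 / 1 4 2 6 3 5 / 2 3 5 1 6 4 / 6 1 4 5 2 3 / 5 6 3 2 4 1.

1 4 2 6 3 5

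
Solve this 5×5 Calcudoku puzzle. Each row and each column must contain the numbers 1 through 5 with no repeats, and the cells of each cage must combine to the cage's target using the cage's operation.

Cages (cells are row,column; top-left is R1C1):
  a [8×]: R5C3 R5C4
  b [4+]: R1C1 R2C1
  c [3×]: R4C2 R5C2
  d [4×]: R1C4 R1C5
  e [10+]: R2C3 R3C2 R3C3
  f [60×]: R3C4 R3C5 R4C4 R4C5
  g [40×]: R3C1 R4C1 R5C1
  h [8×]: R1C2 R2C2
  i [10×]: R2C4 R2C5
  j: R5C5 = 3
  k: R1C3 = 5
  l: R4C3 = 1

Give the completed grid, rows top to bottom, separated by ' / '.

K is a freebie; hence R1C3 = 5.
Cage l is a single given cell; hence R4C3 = 1.
J is a freebie; hence R5C5 = 3.
Row 4 already has 1, so R4C2 = 3.
Row 5 now contains 3, leaving R5C2 = 1.
Cage f has product 60, so R3C4 = 3.
Row 3 already has 3, which forces R3C3 = 2.
Row 3 already has 2, so R3C5 = 1.
2 is placed in column 3, leaving R5C3 = 4.
Row 5 now contains 4, so R5C4 = 2.
The two cells of cage d must have product 4, so R1C4 = 1.
1 is placed in column 5, leaving R1C5 = 4.
4 is placed in column 3, which forces R2C3 = 3.
2 is placed in column 4, so R2C4 = 5.
Cage i needs two cells with product 10; hence R2C5 = 2.
The 3 cells of cage g must have product 40; hence R3C1 = 4.
Cage e has sum 10; hence R3C2 = 5.
Cage g needs product 40; hence R4C1 = 2.
5 is placed in column 4, which forces R4C4 = 4.
Column 5 now contains 4; hence R4C5 = 5.
Row 5 already has 2, which forces R5C1 = 5.
Row 1 now contains 1, which forces R1C1 = 3.
Row 1 already has 4, leaving R1C2 = 2.
3 is placed in row 2; hence R2C1 = 1.
Row 2 now contains 2; hence R2C2 = 4.

3 2 5 1 4 / 1 4 3 5 2 / 4 5 2 3 1 / 2 3 1 4 5 / 5 1 4 2 3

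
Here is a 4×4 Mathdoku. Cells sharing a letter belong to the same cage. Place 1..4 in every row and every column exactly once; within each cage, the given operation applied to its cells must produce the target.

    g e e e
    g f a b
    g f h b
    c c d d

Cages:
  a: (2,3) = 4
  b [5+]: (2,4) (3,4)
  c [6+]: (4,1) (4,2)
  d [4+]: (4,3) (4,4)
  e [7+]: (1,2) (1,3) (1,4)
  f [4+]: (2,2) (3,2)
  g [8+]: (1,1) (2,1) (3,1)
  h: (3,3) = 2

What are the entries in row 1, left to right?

3 2 1 4

Cage a is a single given cell, which forces (2,3) = 4.
Cage h is given, which forces (3,3) = 2.
2 is placed in column 3, so (1,3) = 1.
Column 3 already has 1, so (4,3) = 3.
Row 4 already has 3, leaving (4,4) = 1.
1 is placed in column 4; hence (2,4) = 2.
Cage b's pair has sum 5, which forces (3,4) = 3.
Cage e needs sum 7, so (1,2) = 2.
Column 4 already has 2, leaving (1,4) = 4.
The two cells of cage f must have sum 4, which forces (2,2) = 3.
Row 3 now contains 3, which forces (3,2) = 1.
Column 2 now contains 2, leaving (4,2) = 4.
4 is placed in row 1; hence (1,1) = 3.
3 is placed in row 2, leaving (2,1) = 1.
Row 3 now contains 1, so (3,1) = 4.
Row 4 already has 4, which forces (4,1) = 2.
Completed grid: 3 2 1 4 / 1 3 4 2 / 4 1 2 3 / 2 4 3 1.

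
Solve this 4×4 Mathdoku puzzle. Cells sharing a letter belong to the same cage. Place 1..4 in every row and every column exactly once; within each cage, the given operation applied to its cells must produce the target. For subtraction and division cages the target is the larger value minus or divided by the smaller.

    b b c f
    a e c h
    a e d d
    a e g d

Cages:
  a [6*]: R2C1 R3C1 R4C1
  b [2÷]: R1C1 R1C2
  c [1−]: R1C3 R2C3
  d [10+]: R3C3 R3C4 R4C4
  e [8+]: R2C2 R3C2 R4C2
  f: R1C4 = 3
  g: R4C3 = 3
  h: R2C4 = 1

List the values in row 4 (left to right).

2 1 3 4

F is a freebie, so R1C4 = 3.
Cage h is a single given cell, so R2C4 = 1.
Cage g is a single given cell; hence R4C3 = 3.
3 is placed in column 4; hence R4C4 = 4.
Cage c needs two cells with difference 1, leaving R1C3 = 1.
Cage c's pair has difference 1; hence R2C3 = 2.
3 is placed in column 3, which forces R3C3 = 4.
Column 4 already has 4, which forces R3C4 = 2.
Row 4 now contains 4, which forces R4C2 = 1.
Row 2 now contains 2; hence R2C1 = 3.
The 3 cells of cage e must have sum 8, which forces R2C2 = 4.
Cage a has product 6; hence R3C1 = 1.
4 is placed in row 3; hence R3C2 = 3.
Row 4 already has 1, which forces R4C1 = 2.
2 is placed in column 1; hence R1C1 = 4.
Column 2 already has 4, leaving R1C2 = 2.
Completed grid: 4 2 1 3 / 3 4 2 1 / 1 3 4 2 / 2 1 3 4.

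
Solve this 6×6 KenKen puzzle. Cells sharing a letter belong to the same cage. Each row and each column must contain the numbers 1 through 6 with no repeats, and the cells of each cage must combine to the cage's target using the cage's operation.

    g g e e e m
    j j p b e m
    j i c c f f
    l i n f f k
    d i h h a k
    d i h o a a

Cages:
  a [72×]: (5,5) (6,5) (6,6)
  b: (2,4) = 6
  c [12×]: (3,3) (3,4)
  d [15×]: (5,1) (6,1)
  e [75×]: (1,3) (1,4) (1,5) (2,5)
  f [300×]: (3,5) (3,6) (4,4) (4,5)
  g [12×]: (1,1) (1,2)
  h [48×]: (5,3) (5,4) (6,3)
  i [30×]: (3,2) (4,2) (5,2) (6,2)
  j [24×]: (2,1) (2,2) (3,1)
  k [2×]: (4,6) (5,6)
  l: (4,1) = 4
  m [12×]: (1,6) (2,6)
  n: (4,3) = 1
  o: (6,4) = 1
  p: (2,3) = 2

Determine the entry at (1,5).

P is a freebie, leaving (2,3) = 2.
Cage b is a single given cell; hence (2,4) = 6.
The 4 cells of cage e must have product 75; hence (2,5) = 5.
Cage l is a single given cell, which forces (4,1) = 4.
Cage n is a single given cell, which forces (4,3) = 1.
1 is placed in row 4, leaving (4,6) = 2.
2 is placed in column 6, leaving (5,6) = 1.
Cage o is a single given cell, so (6,4) = 1.
Cage e needs product 75, which forces (1,5) = 1.
Cage j needs product 24, which forces (2,2) = 4.
Row 2 already has 4, so (2,6) = 3.
Cage i needs product 30, leaving (3,2) = 1.
Cage f has product 300, so (3,6) = 5.
Cage f needs product 300, which forces (4,4) = 5.
Cage e has product 75, which forces (1,3) = 5.
Column 4 now contains 5; hence (1,4) = 3.
Column 6 already has 3; hence (1,6) = 4.
3 is placed in row 2; hence (2,1) = 1.
Cage j needs product 24, which forces (3,1) = 6.
Row 4 already has 5; hence (4,2) = 3.
3 is placed in row 4, leaving (4,5) = 6.
4 is placed in column 6, so (6,6) = 6.
6 is placed in column 1, so (1,1) = 2.
Cage g needs two cells with product 12; hence (1,2) = 6.
The two cells of cage c must have product 12, so (3,3) = 3.
Cage c needs two cells with product 12, leaving (3,4) = 4.
Cage f has product 300; hence (3,5) = 2.
Column 3 already has 3, so (5,3) = 6.
Column 4 already has 4, which forces (5,4) = 2.
Row 6 already has 6; hence (6,3) = 4.
Row 6 now contains 4, leaving (6,5) = 3.
The two cells of cage d must have product 15, so (5,1) = 3.
Row 5 now contains 2, so (5,2) = 5.
Column 5 now contains 3, so (5,5) = 4.
Row 6 now contains 3, so (6,1) = 5.
The 4 cells of cage i must have product 30; hence (6,2) = 2.
Completed grid: 2 6 5 3 1 4 / 1 4 2 6 5 3 / 6 1 3 4 2 5 / 4 3 1 5 6 2 / 3 5 6 2 4 1 / 5 2 4 1 3 6.

1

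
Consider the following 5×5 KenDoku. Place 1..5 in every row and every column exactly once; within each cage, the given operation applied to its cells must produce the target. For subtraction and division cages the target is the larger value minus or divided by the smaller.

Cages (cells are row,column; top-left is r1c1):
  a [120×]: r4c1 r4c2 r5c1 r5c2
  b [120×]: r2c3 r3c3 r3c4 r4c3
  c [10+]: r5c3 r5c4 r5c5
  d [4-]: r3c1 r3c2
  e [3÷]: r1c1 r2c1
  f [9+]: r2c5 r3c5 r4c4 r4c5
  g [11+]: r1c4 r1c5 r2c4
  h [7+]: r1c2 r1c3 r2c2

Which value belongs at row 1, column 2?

The pair r1c1/r2c1 in column 1 holds {1, 3}, so r3c1 = 5.
Cage d's pair has difference 4, leaving r3c2 = 1.
Cage h needs sum 7, leaving r1c3 = 1.
Row 1 now contains 1; hence r1c1 = 3.
Cage e needs two cells with quotient 3, so r2c1 = 1.
The 4 cells of cage f must have sum 9, leaving r4c5 = 1.
In row 5, 1 can only go at r5c4, so r5c4 = 1.
Row 5 needs a 2, and only r5c1 is open for it.
Column 1 now contains 2, leaving r4c1 = 4.
In row 5, 3 can only go at r5c2, so r5c2 = 3.
Column 2 now contains 3, leaving r4c2 = 5.
Cage b needs product 120, which forces r2c3 = 5.
Column 3 already has 5, which forces r5c3 = 4.
Row 5 now contains 4, leaving r5c5 = 5.
Cage g has sum 11, leaving r1c4 = 5.
Cage b needs product 120, leaving r3c4 = 4.
The 3 cells of cage g must have sum 11, which forces r1c5 = 4.
Column 4 now contains 4, so r2c4 = 2.
Row 2 now contains 2; hence r2c5 = 3.
Column 5 now contains 3, which forces r3c5 = 2.
2 is placed in column 4; hence r4c4 = 3.
Row 1 already has 4, so r1c2 = 2.
Row 2 now contains 2; hence r2c2 = 4.
Row 3 now contains 2, leaving r3c3 = 3.
Row 4 now contains 3; hence r4c3 = 2.
The full grid is 3 2 1 5 4 / 1 4 5 2 3 / 5 1 3 4 2 / 4 5 2 3 1 / 2 3 4 1 5.

2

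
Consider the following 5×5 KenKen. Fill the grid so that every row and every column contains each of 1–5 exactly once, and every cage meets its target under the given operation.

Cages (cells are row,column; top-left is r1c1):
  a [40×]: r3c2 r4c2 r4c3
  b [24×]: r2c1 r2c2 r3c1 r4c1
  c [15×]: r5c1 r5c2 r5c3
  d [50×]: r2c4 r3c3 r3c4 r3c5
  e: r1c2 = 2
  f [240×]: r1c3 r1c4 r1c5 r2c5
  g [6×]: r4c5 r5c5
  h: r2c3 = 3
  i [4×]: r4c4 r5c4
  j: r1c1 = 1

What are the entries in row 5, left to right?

5 3 1 4 2

Cage j is given, which forces r1c1 = 1.
E is a freebie, leaving r1c2 = 2.
Cage h is given; hence r2c3 = 3.
The 4 cells of cage d must have product 50; hence r2c4 = 5.
Cage f has product 240, so r2c5 = 4.
4 is placed in row 2, leaving r2c1 = 2.
4 is placed in row 2, which forces r2c2 = 1.
Cage a needs product 40, which forces r4c3 = 2.
Row 4 already has 2; hence r4c5 = 3.
3 is placed in column 5, so r5c5 = 2.
Cage f needs product 240, leaving r1c3 = 4.
Cage f has product 240, leaving r1c4 = 3.
3 is placed in column 5, leaving r1c5 = 5.
Cage b needs product 24, leaving r3c1 = 3.
Cage d has product 50, which forces r3c4 = 2.
Column 5 already has 5; hence r3c5 = 1.
Row 4 now contains 3; hence r4c1 = 4.
Row 4 already has 4; hence r4c2 = 5.
Row 4 already has 4; hence r4c4 = 1.
3 is placed in column 1, leaving r5c1 = 5.
Column 2 now contains 5; hence r5c2 = 3.
The 3 cells of cage c must have product 15, which forces r5c3 = 1.
1 is placed in column 4, leaving r5c4 = 4.
Column 2 now contains 5, leaving r3c2 = 4.
Row 3 already has 1, which forces r3c3 = 5.
The full grid is 1 2 4 3 5 / 2 1 3 5 4 / 3 4 5 2 1 / 4 5 2 1 3 / 5 3 1 4 2.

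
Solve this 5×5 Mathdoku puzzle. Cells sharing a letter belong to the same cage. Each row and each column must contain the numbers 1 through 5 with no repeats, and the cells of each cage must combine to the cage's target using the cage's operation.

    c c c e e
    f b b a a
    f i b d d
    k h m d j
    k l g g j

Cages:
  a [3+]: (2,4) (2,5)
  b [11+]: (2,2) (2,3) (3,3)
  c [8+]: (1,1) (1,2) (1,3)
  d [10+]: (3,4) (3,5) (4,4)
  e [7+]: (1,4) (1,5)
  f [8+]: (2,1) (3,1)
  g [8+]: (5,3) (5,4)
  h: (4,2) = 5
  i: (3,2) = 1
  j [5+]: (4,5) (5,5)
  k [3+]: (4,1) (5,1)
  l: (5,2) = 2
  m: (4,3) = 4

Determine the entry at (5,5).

4

Cage i is a single given cell, which forces (3,2) = 1.
H is a freebie, which forces (4,2) = 5.
Cage m is given; hence (4,3) = 4.
Cage l is a single given cell; hence (5,2) = 2.
Cage k needs two cells with sum 3, leaving (4,1) = 2.
Row 4 now contains 2; hence (4,5) = 1.
Row 5 now contains 2; hence (5,1) = 1.
The 3 cells of cage c must have sum 8, leaving (1,3) = 1.
Cage a's pair has sum 3, leaving (2,4) = 1.
1 is placed in column 5, leaving (2,5) = 2.
1 is placed in row 4; hence (4,4) = 3.
Column 4 now contains 3, leaving (5,4) = 5.
The two cells of cage j must have sum 5, leaving (5,5) = 4.
2 is placed in row 2; hence (2,3) = 5.
Row 5 already has 5, leaving (5,3) = 3.
Row 2 already has 5, so (2,1) = 3.
The 3 cells of cage b must have sum 11; hence (2,2) = 4.
Cage f's pair has sum 8, so (3,1) = 5.
3 is placed in column 3, leaving (3,3) = 2.
Row 3 already has 2; hence (3,4) = 4.
Row 3 now contains 5, so (3,5) = 3.
3 is placed in column 1, leaving (1,1) = 4.
Column 2 now contains 4, which forces (1,2) = 3.
Column 4 already has 4, which forces (1,4) = 2.
Column 5 already has 3; hence (1,5) = 5.
The full grid is 4 3 1 2 5 / 3 4 5 1 2 / 5 1 2 4 3 / 2 5 4 3 1 / 1 2 3 5 4.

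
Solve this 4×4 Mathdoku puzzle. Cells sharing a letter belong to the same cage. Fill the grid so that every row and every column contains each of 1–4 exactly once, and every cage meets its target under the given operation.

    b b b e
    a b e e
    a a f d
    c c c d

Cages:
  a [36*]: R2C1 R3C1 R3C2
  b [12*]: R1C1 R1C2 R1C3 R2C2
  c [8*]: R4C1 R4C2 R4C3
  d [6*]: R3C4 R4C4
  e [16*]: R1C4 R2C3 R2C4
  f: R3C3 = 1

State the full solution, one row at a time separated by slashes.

The 3 cells of cage a must have product 36, so R2C1 = 3.
Cage a needs product 36; hence R3C1 = 4.
Cage a needs product 36; hence R3C2 = 3.
F is a freebie; hence R3C3 = 1.
Row 3 now contains 3; hence R3C4 = 2.
Column 4 now contains 2, so R4C4 = 3.
The 4 cells of cage b must have product 12; hence R1C3 = 3.
Column 4 now contains 2, so R1C4 = 4.
The 3 cells of cage e must have product 16, which forces R2C3 = 4.
The 3 cells of cage e must have product 16, which forces R2C4 = 1.
Column 3 now contains 4, which forces R4C3 = 2.
Cage b has product 12, which forces R1C1 = 2.
Row 1 already has 4; hence R1C2 = 1.
Row 2 now contains 1, leaving R2C2 = 2.
2 is placed in row 4; hence R4C1 = 1.
Cage c has product 8; hence R4C2 = 4.

2 1 3 4 / 3 2 4 1 / 4 3 1 2 / 1 4 2 3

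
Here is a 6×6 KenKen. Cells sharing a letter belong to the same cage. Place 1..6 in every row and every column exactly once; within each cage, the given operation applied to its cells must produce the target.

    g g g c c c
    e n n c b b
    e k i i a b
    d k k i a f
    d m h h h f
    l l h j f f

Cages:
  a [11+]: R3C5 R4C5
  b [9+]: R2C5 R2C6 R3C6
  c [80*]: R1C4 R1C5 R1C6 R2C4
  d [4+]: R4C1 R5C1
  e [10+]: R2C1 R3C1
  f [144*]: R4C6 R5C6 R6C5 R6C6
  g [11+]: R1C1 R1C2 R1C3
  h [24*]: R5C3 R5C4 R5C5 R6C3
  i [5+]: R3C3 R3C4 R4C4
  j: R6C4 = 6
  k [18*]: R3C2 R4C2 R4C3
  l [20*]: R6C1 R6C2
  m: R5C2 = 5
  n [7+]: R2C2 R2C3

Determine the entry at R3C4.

M is a freebie, so R5C2 = 5.
Column 2 now contains 5, which forces R6C2 = 4.
J is a freebie, which forces R6C4 = 6.
4 is placed in row 6, leaving R6C1 = 5.
The only place for 4 in row 4 is R4C6.
Column 6 already has 4; hence R5C6 = 6.
In row 3, 4 can only go at R3C1, so R3C1 = 4.
Column 1 already has 4, which forces R2C1 = 6.
Row 4 needs a 5, and only R4C5 is open for it.
Column 5 already has 5, so R3C5 = 6.
Row 3 needs a 5, and only R3C6 is open for it.
The 4 cells of cage c must have product 80, so R1C4 = 5.
Cage c has product 80, leaving R1C5 = 4.
The only place for 1 in row 1 is R1C6.
Cage c has product 80, so R2C4 = 4.
The 3 cells of cage b must have sum 9, so R2C5 = 1.
Column 6 already has 1, so R2C6 = 3.
Column 6 already has 3, leaving R6C6 = 2.
3 is placed in row 2; hence R2C2 = 2.
4 is placed in row 2, so R2C3 = 5.
Cage h has product 24, leaving R5C3 = 4.
2 is placed in row 6, leaving R6C5 = 3.
The 4 cells of cage h must have product 24; hence R5C4 = 3.
Column 5 already has 3, so R5C5 = 2.
Row 6 now contains 3; hence R6C3 = 1.
1 is placed in column 3; hence R3C3 = 2.
Column 4 already has 3; hence R3C4 = 1.
The two cells of cage d must have sum 4, which forces R4C1 = 3.
3 is placed in row 4, which forces R4C3 = 6.
Cage i has sum 5, so R4C4 = 2.
Row 5 now contains 3; hence R5C1 = 1.
Column 1 already has 3, which forces R1C1 = 2.
The 3 cells of cage g must have sum 11, so R1C2 = 6.
Column 3 now contains 6, so R1C3 = 3.
Row 3 already has 1, leaving R3C2 = 3.
6 is placed in row 4, so R4C2 = 1.
Completed grid: 2 6 3 5 4 1 / 6 2 5 4 1 3 / 4 3 2 1 6 5 / 3 1 6 2 5 4 / 1 5 4 3 2 6 / 5 4 1 6 3 2.

1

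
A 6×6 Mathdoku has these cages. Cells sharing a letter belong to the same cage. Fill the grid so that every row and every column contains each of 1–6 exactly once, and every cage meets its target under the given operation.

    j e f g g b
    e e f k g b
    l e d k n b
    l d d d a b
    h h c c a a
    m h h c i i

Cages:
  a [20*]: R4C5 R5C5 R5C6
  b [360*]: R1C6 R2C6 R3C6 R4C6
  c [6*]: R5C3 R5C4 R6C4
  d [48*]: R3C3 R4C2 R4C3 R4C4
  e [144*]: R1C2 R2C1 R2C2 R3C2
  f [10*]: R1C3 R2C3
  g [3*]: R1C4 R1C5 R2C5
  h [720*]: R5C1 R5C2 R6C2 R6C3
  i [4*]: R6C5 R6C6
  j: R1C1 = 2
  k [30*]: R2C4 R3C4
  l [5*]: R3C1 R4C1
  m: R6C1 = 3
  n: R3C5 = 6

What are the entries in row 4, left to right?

Cage j is a single given cell, leaving R1C1 = 2.
2 is placed in row 1, leaving R1C3 = 5.
Cage g needs product 3, so R1C4 = 1.
Cage g has product 3, which forces R1C5 = 3.
Column 3 already has 5, so R2C3 = 2.
Cage g has product 3, so R2C5 = 1.
Cage n is a single given cell; hence R3C5 = 6.
Cage m is a single given cell, so R6C1 = 3.
3 is placed in row 6; hence R6C4 = 2.
Column 5 now contains 1, leaving R6C5 = 4.
4 is placed in row 6, which forces R6C6 = 1.
The two cells of cage k must have product 30; hence R2C4 = 6.
Row 3 already has 6; hence R3C4 = 5.
The 3 cells of cage a must have product 20, so R4C5 = 2.
Cage c needs product 6, leaving R5C3 = 1.
Cage c has product 6, leaving R5C4 = 3.
4 is placed in column 5, so R5C5 = 5.
The 3 cells of cage a must have product 20; hence R5C6 = 2.
Cage h needs product 720, leaving R6C2 = 5.
4 is placed in row 6, which forces R6C3 = 6.
The 4 cells of cage e must have product 144, leaving R1C2 = 6.
Row 1 already has 6, leaving R1C6 = 4.
6 is placed in row 2, leaving R2C1 = 4.
The 4 cells of cage e must have product 144; hence R2C2 = 3.
Row 2 already has 3, so R2C6 = 5.
Row 3 already has 5; hence R3C1 = 1.
Cage e has product 144, so R3C2 = 2.
Column 3 already has 1, which forces R3C3 = 4.
4 is placed in column 6, which forces R3C6 = 3.
Cage l needs two cells with product 5, leaving R4C1 = 5.
Cage d needs product 48, which forces R4C2 = 1.
Cage d needs product 48; hence R4C3 = 3.
Column 4 already has 3, leaving R4C4 = 4.
Column 6 already has 3, which forces R4C6 = 6.
Column 1 now contains 4; hence R5C1 = 6.
Column 2 already has 6, which forces R5C2 = 4.
Completed grid: 2 6 5 1 3 4 / 4 3 2 6 1 5 / 1 2 4 5 6 3 / 5 1 3 4 2 6 / 6 4 1 3 5 2 / 3 5 6 2 4 1.

5 1 3 4 2 6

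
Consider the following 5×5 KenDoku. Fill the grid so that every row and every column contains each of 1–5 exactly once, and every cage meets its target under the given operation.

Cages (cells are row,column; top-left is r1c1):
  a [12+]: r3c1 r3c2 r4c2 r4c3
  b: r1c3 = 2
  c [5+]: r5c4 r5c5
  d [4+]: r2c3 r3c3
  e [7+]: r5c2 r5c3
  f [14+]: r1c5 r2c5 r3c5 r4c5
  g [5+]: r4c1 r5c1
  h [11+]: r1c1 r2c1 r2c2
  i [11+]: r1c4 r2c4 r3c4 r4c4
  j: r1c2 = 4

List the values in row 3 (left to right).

Cage j is a single given cell, leaving r1c2 = 4.
B is a freebie; hence r1c3 = 2.
Row 1 needs a 1, and only r1c4 is open for it.
Row 5 needs a 5, and only r5c3 is open for it.
The two cells of cage e must have sum 7, so r5c2 = 2.
Cage c's pair has sum 5, leaving r5c4 = 4.
The two cells of cage c must have sum 5, which forces r5c5 = 1.
Cage g needs two cells with sum 5, leaving r4c1 = 2.
Row 5 now contains 1, leaving r5c1 = 3.
Column 1 now contains 3, which forces r1c1 = 5.
5 is placed in row 1, which forces r1c5 = 3.
Cage h needs sum 11; hence r2c1 = 1.
Cage h needs sum 11, so r2c2 = 5.
Row 2 now contains 1, which forces r2c3 = 3.
Row 2 now contains 3; hence r2c4 = 2.
Row 2 already has 2, which forces r2c5 = 4.
1 is placed in column 1, so r3c1 = 4.
Column 3 now contains 3, leaving r3c3 = 1.
1 is placed in column 3, which forces r4c3 = 4.
Column 5 already has 4, so r4c5 = 5.
Row 3 now contains 1, which forces r3c2 = 3.
The 4 cells of cage i must have sum 11, leaving r3c4 = 5.
Column 5 now contains 5, so r3c5 = 2.
Cage a has sum 12, leaving r4c2 = 1.
5 is placed in row 4; hence r4c4 = 3.
The full grid is 5 4 2 1 3 / 1 5 3 2 4 / 4 3 1 5 2 / 2 1 4 3 5 / 3 2 5 4 1.

4 3 1 5 2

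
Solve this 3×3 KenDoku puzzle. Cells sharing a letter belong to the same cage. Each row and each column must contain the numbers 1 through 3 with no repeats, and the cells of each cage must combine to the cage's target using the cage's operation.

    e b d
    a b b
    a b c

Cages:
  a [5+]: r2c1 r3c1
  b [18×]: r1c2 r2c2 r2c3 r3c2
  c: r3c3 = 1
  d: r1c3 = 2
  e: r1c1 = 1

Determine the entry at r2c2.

1

E is a freebie, leaving r1c1 = 1.
Cage d is given, so r1c3 = 2.
The 4 cells of cage b must have product 18, leaving r2c3 = 3.
Cage c is given, which forces r3c3 = 1.
2 is placed in row 1; hence r1c2 = 3.
Row 2 now contains 3, which forces r2c1 = 2.
The 4 cells of cage b must have product 18; hence r2c2 = 1.
The two cells of cage a must have sum 5; hence r3c1 = 3.
Cage b needs product 18; hence r3c2 = 2.
The full grid is 1 3 2 / 2 1 3 / 3 2 1.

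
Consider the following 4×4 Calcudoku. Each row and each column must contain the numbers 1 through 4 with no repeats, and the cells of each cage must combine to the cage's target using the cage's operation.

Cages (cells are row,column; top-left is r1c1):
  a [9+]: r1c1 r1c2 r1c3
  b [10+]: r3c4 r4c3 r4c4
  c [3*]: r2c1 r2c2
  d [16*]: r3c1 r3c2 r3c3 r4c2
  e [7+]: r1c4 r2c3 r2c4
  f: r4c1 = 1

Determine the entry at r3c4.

Cage f is given, so r4c1 = 1.
Cage d has product 16, leaving r4c2 = 2.
2 is placed in row 4, which forces r4c4 = 4.
Column 1 already has 1, which forces r2c1 = 3.
The two cells of cage c must have product 3, so r2c2 = 1.
Row 2 already has 1, so r2c4 = 2.
Column 2 now contains 1; hence r3c2 = 4.
Column 4 already has 4, so r3c4 = 3.
Row 4 now contains 4, leaving r4c3 = 3.
Column 2 already has 4; hence r1c2 = 3.
3 is placed in column 4, leaving r1c4 = 1.
Row 2 already has 2, so r2c3 = 4.
Row 3 now contains 4, leaving r3c1 = 2.
The 4 cells of cage d must have product 16, so r3c3 = 1.
Column 1 already has 2; hence r1c1 = 4.
Column 3 already has 4; hence r1c3 = 2.
The full grid is 4 3 2 1 / 3 1 4 2 / 2 4 1 3 / 1 2 3 4.

3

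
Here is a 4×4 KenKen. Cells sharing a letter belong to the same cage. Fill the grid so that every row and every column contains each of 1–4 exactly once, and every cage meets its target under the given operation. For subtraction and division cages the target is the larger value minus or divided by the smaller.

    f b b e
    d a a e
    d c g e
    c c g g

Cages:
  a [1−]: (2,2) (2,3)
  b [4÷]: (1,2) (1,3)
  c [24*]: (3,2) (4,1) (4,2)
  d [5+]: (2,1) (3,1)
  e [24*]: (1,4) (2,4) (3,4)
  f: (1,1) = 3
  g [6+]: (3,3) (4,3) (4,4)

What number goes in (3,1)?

Cage f is given, leaving (1,1) = 3.
The only place for 2 in row 1 is (1,4).
In column 1, 2 can only go at (4,1), so (4,1) = 2.
Row 3 needs a 2, and only (3,3) is open for it.
In row 2, 2 can only go at (2,2), so (2,2) = 2.
The only place for 1 in row 3 is (3,1).
Column 1 already has 1, so (2,1) = 4.
Row 2 now contains 4, so (2,4) = 3.
3 is placed in column 4, leaving (3,4) = 4.
3 is placed in column 4; hence (4,4) = 1.
Row 2 now contains 3, so (2,3) = 1.
Row 3 now contains 4, which forces (3,2) = 3.
The 3 cells of cage c must have product 24, leaving (4,2) = 4.
Row 4 already has 1, so (4,3) = 3.
4 is placed in column 2, so (1,2) = 1.
Column 3 now contains 1; hence (1,3) = 4.
The full grid is 3 1 4 2 / 4 2 1 3 / 1 3 2 4 / 2 4 3 1.

1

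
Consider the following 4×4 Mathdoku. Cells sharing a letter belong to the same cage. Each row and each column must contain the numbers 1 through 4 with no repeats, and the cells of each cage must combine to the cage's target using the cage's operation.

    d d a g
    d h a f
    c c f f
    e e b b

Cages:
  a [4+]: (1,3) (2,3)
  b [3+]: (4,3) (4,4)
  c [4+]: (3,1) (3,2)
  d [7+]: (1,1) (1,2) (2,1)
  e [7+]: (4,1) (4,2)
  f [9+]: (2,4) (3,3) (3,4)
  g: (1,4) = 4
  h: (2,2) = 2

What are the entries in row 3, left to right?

1 3 4 2

G is a freebie, so (1,4) = 4.
Cage h is a single given cell, leaving (2,2) = 2.
Row 2 now contains 2, which forces (2,4) = 3.
The 3 cells of cage d must have sum 7, so (1,1) = 2.
Cage d has sum 7, which forces (1,2) = 1.
The two cells of cage a must have sum 4, which forces (1,3) = 3.
Cage d has sum 7, so (2,1) = 4.
3 is placed in row 2; hence (2,3) = 1.
Column 2 already has 1, which forces (3,2) = 3.
The 3 cells of cage f must have sum 9; hence (3,3) = 4.
The 3 cells of cage f must have sum 9, which forces (3,4) = 2.
4 is placed in column 1, which forces (4,1) = 3.
Column 2 now contains 3, leaving (4,2) = 4.
Column 3 now contains 1, which forces (4,3) = 2.
Column 4 already has 2, which forces (4,4) = 1.
Row 3 now contains 3, which forces (3,1) = 1.
Filled in: 2 1 3 4 / 4 2 1 3 / 1 3 4 2 / 3 4 2 1.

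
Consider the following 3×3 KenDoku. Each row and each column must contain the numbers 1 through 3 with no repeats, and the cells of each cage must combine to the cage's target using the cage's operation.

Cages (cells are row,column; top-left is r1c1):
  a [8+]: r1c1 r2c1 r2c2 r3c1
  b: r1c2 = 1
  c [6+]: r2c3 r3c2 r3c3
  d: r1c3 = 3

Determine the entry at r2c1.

3

B is a freebie; hence r1c2 = 1.
Cage d is given, so r1c3 = 3.
Cage a needs sum 8, so r2c2 = 2.
Row 2 now contains 2; hence r2c3 = 1.
2 is placed in column 2; hence r3c2 = 3.
Column 3 already has 1, leaving r3c3 = 2.
Row 1 already has 3, which forces r1c1 = 2.
1 is placed in row 2, which forces r2c1 = 3.
2 is placed in row 3, leaving r3c1 = 1.
Filled in: 2 1 3 / 3 2 1 / 1 3 2.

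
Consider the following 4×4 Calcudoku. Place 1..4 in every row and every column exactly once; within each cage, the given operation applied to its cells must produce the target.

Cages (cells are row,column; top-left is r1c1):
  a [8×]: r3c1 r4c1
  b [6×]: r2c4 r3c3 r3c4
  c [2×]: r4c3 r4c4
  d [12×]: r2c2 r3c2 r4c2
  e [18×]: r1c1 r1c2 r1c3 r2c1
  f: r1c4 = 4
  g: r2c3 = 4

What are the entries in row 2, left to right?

F is a freebie, which forces r1c4 = 4.
Cage e has product 18; hence r2c1 = 3.
Cage g is a single given cell, leaving r2c3 = 4.
4 is placed in row 2, which forces r2c2 = 1.
Row 2 already has 1, leaving r2c4 = 2.
Column 4 now contains 2; hence r4c4 = 1.
Cage b has product 6, which forces r3c3 = 1.
Column 4 already has 1, which forces r3c4 = 3.
Row 4 now contains 1; hence r4c3 = 2.
The 4 cells of cage e must have product 18; hence r1c1 = 1.
Cage e has product 18, which forces r1c2 = 2.
2 is placed in column 3, leaving r1c3 = 3.
Cage a needs two cells with product 8; hence r3c1 = 2.
Row 3 now contains 3, leaving r3c2 = 4.
Row 4 now contains 2; hence r4c1 = 4.
Cage d needs product 12; hence r4c2 = 3.
Filled in: 1 2 3 4 / 3 1 4 2 / 2 4 1 3 / 4 3 2 1.

3 1 4 2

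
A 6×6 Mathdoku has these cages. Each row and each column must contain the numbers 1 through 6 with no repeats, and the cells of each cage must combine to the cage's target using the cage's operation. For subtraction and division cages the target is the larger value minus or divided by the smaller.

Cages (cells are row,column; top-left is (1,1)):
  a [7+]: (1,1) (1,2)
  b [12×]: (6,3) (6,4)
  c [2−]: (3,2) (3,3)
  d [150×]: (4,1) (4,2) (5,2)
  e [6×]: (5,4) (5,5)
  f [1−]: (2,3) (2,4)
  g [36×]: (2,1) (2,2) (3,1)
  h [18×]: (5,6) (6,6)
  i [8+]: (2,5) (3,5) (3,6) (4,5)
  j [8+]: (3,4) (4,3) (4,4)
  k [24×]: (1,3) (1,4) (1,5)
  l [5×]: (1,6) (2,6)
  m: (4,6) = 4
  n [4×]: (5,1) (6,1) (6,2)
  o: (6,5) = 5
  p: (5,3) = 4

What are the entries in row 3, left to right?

Cage d needs product 150, so (4,1) = 5.
Cage d has product 150, so (4,2) = 6.
Cage m is a single given cell, so (4,6) = 4.
Cage d has product 150; hence (5,2) = 5.
Cage p is a single given cell; hence (5,3) = 4.
Cage o is a single given cell, leaving (6,5) = 5.
Row 1 needs a 5, and only (1,6) is open for it.
5 is placed in column 6, which forces (2,6) = 1.
Column 6 now contains 1, leaving (3,6) = 2.
The only place for 4 in column 5 is (1,5).
The two cells of cage a must have sum 7, so (1,1) = 6.
Cage a needs two cells with sum 7, which forces (1,2) = 1.
Column 1 now contains 6, leaving (3,1) = 3.
3 is placed in row 3; hence (3,2) = 4.
Row 3 already has 4, leaving (3,4) = 5.
3 is placed in row 3, which forces (3,5) = 1.
Column 2 now contains 1, which forces (6,2) = 2.
Cage g needs product 36, which forces (2,1) = 4.
Column 2 already has 2, so (2,2) = 3.
3 is placed in row 2, leaving (2,5) = 2.
Row 3 already has 1, leaving (3,3) = 6.
2 is placed in column 5, leaving (4,5) = 3.
Cage n has product 4, so (5,1) = 2.
Column 5 already has 3, leaving (5,5) = 6.
Row 5 now contains 6; hence (5,6) = 3.
The 3 cells of cage n must have product 4, which forces (6,1) = 1.
The two cells of cage b must have product 12, leaving (6,3) = 3.
Cage b's pair has product 12, which forces (6,4) = 4.
Column 6 already has 3, so (6,6) = 6.
Column 3 already has 3, which forces (1,3) = 2.
The 3 cells of cage k must have product 24, leaving (1,4) = 3.
Row 2 now contains 2, which forces (2,3) = 5.
Row 2 now contains 2, which forces (2,4) = 6.
Column 3 now contains 2; hence (4,3) = 1.
Row 4 already has 1, which forces (4,4) = 2.
Row 5 already has 3, so (5,4) = 1.
Filled in: 6 1 2 3 4 5 / 4 3 5 6 2 1 / 3 4 6 5 1 2 / 5 6 1 2 3 4 / 2 5 4 1 6 3 / 1 2 3 4 5 6.

3 4 6 5 1 2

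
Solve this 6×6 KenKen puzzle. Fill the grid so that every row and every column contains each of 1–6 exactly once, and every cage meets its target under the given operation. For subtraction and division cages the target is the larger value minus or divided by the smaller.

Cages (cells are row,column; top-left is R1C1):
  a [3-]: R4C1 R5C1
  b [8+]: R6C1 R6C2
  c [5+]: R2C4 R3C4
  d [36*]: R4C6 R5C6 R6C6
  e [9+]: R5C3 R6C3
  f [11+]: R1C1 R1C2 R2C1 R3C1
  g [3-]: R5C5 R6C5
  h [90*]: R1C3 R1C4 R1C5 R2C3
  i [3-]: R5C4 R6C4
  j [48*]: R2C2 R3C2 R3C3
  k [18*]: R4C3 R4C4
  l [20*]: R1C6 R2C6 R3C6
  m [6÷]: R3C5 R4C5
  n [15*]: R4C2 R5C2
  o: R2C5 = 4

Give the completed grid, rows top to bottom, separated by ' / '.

2 1 6 5 3 4 / 3 6 1 2 4 5 / 5 4 2 3 6 1 / 4 5 3 6 1 2 / 1 3 5 4 2 6 / 6 2 4 1 5 3

Cage o is given, which forces R2C5 = 4.
Row 4 needs a 4, and only R4C1 is open for it.
Cage a's pair has difference 3, leaving R5C1 = 1.
The 4 cells of cage f must have sum 11, which forces R1C2 = 1.
Row 1 needs a 4, and only R1C6 is open for it.
Row 2 needs a 6, and only R2C2 is open for it.
The only place for 6 in row 3 is R3C5.
Column 5 already has 6; hence R4C5 = 1.
In row 3, 1 can only go at R3C6, so R3C6 = 1.
Column 6 now contains 1; hence R2C6 = 5.
In row 3, 5 can only go at R3C1, so R3C1 = 5.
In row 3, 3 can only go at R3C4, so R3C4 = 3.
The two cells of cage c must have sum 5, which forces R2C4 = 2.
Cage k's pair has product 18, so R4C3 = 3.
Column 4 now contains 3; hence R4C4 = 6.
6 is placed in row 4; hence R4C6 = 2.
The 4 cells of cage f must have sum 11, leaving R1C1 = 2.
Cage h needs product 90, so R1C3 = 6.
6 is placed in column 4, leaving R1C4 = 5.
Cage h has product 90, so R1C5 = 3.
Row 2 already has 2, which forces R2C1 = 3.
Column 3 now contains 3, leaving R2C3 = 1.
3 is placed in row 4; hence R4C2 = 5.
Cage n's pair has product 15, leaving R5C2 = 3.
The two cells of cage i must have difference 3, so R5C4 = 4.
Row 5 now contains 3, so R5C6 = 6.
Column 1 now contains 3, leaving R6C1 = 6.
Column 2 already has 5, which forces R6C2 = 2.
The two cells of cage i must have difference 3, leaving R6C4 = 1.
Row 6 now contains 2, which forces R6C5 = 5.
Column 6 now contains 6; hence R6C6 = 3.
2 is placed in column 2, leaving R3C2 = 4.
Cage j has product 48, leaving R3C3 = 2.
4 is placed in row 5, so R5C3 = 5.
Column 5 already has 5, leaving R5C5 = 2.
5 is placed in row 6; hence R6C3 = 4.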